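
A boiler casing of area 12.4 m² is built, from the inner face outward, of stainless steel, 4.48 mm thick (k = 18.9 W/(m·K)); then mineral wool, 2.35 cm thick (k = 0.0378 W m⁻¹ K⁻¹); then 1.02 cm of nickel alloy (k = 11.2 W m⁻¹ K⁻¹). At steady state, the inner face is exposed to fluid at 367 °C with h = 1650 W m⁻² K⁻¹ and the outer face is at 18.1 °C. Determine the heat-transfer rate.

Q = 6.94 kW

Treat each layer as a resistance in series:
  R_conv,in = 1/(hA) = 1/(1650·12.4) = 4.888×10^-5 K/W
  R_stainless steel = L/(kA) = 0.00448/(18.9·12.4) = 1.912×10^-5 K/W
  R_mineral wool = L/(kA) = 0.0235/(0.0378·12.4) = 0.05014 K/W
  R_nickel alloy = L/(kA) = 0.0102/(11.2·12.4) = 7.344×10^-5 K/W
ΣR = 4.888×10^-5 + 1.912×10^-5 + 0.05014 + 7.344×10^-5 = 0.05028 K/W
Q = ΔT/ΣR = (367 °C − 18.1 °C)/0.05028 = 6940 W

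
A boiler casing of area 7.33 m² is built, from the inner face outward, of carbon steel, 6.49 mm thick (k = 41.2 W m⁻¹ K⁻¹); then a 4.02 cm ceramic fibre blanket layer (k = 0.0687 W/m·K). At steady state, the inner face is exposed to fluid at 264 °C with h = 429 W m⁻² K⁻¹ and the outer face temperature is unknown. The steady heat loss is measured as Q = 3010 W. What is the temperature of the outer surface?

Sum the resistances:
  R_conv,in = 1/(hA) = 1/(429·7.33) = 3.180×10^-4 K/W
  R_carbon steel = L/(kA) = 0.00649/(41.2·7.33) = 2.149×10^-5 K/W
  R_ceramic fibre blanket = L/(kA) = 0.0402/(0.0687·7.33) = 0.07983 K/W
ΣR = 0.08017 K/W
ΔT = Q·ΣR = 3010 × 0.08017 = 241.3 K
Heat flows outward, so T_out = T_in − ΔT = 264 − 241.3 = 22.7 °C

T_out = 22.7 °C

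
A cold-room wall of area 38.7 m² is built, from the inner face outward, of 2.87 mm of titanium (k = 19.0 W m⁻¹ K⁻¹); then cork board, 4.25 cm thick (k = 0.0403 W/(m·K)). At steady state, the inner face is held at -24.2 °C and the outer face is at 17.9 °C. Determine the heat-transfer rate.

Resistance network (inner→outer):
  R_titanium = L/(kA) = 0.00287/(19.0·38.7) = 3.903×10^-6 K/W
  R_cork board = L/(kA) = 0.0425/(0.0403·38.7) = 0.02725 K/W
ΣR = 3.903×10^-6 + 0.02725 = 0.02725 K/W
Q = ΔT/ΣR = (-24.2 °C − 17.9 °C)/0.02725 = -1540 W
(Negative Q ⇒ heat flows inward; heat gain = 1540 W.)

Q = 1540 W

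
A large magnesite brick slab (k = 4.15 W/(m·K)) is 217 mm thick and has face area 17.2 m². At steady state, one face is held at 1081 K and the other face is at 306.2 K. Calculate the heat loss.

Q = kA·ΔT/L = 4.15 × 17.2 × |1081 K − 306.2 K| / 0.217 = 2.55×10^5 W

Q = 255 kW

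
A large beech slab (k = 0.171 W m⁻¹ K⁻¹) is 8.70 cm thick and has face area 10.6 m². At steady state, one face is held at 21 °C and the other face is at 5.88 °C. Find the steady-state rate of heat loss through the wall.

Q = 315 W

Q = kA·ΔT/L = 0.171 × 10.6 × |21 °C − 5.88 °C| / 0.0870 = 315 W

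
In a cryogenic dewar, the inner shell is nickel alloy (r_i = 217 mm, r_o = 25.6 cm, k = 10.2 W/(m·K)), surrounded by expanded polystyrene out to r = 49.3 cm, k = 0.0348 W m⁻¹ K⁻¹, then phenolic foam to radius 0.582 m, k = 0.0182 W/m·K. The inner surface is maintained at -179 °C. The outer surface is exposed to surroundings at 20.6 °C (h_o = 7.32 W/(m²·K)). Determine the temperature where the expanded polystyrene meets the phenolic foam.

T = -28.1 °C

Series thermal resistances, inner to outer:
  R_nickel alloy = (1/0.217 − 1/0.256)/(4πk) = 0.7020/(4π·10.2) = 0.005477 K/W
  R_expanded polystyrene = (1/0.256 − 1/0.493)/(4πk) = 1.878/(4π·0.0348) = 4.294 K/W
  R_phenolic foam = (1/0.493 − 1/0.582)/(4πk) = 0.3102/(4π·0.0182) = 1.356 K/W
  R_conv,out = 1/(4πr²h) = 1/(4π·0.582²·7.32) = 0.03209 K/W
ΣR = 0.005477 + 4.294 + 1.356 + 0.03209 = 5.688 K/W
Q = ΔT/ΣR = (-179 °C − 20.6 °C)/5.688 = -35.09 W
From the inner boundary to the expanded polystyrene/phenolic foam interface, ΣR_partial = 4.299 K/W.
T_interface = T_in − Q·ΣR_partial = -179 °C − (-35.09)(4.299) = -28.1 °C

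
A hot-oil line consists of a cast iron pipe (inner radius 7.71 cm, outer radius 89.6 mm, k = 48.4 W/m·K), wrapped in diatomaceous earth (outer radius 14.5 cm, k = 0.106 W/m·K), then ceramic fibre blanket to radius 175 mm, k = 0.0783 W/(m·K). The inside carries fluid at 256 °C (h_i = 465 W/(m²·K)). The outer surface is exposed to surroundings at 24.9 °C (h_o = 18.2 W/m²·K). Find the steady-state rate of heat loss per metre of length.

Q' = 199 W/m

Resistance network (inner→outer):
  R'_conv,in = 1/(2πr h) = 1/(2π·0.0771·465) = 0.004439 m·K/W
  R'_cast iron = ln(0.0896/0.0771)/(2πk) = 0.1503/(2π·48.4) = 4.941×10^-4 m·K/W
  R'_diatomaceous earth = ln(0.145/0.0896)/(2πk) = 0.4814/(2π·0.106) = 0.7228 m·K/W
  R'_ceramic fibre blanket = ln(0.175/0.145)/(2πk) = 0.1881/(2π·0.0783) = 0.3822 m·K/W
  R'_conv,out = 1/(2πr h) = 1/(2π·0.175·18.2) = 0.04997 m·K/W
ΣR = 0.004439 + 4.941×10^-4 + 0.7228 + 0.3822 + 0.04997 = 1.160 m·K/W
Q' = ΔT/ΣR = (256 °C − 24.9 °C)/1.160 = 199 W/m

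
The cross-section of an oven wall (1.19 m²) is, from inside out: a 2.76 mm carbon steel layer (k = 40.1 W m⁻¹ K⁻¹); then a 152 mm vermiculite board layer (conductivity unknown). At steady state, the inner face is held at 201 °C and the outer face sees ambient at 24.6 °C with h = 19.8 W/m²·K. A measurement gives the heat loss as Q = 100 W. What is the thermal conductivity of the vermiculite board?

k = 0.0742 W/m·K

ΣR = ΔT/Q = |201 − 24.6|/100 = 1.764 K/W
Known resistances:
  R_carbon steel = L/(kA) = 0.00276/(40.1·1.19) = 5.784×10^-5 K/W
  R_conv,out = 1/(hA) = 1/(19.8·1.19) = 0.04244 K/W
R_vermiculite board = ΣR − ΣR_known = 1.764 − 0.04250 = 1.722 K/W
L/(kA) = 1.722 ⇒ k = 0.152/(1.722·1.19) = 0.0742 W/m·K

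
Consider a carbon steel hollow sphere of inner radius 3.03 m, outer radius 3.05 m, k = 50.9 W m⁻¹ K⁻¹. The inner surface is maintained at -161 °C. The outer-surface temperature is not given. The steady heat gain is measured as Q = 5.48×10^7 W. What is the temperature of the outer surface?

Sum the resistances:
  R_carbon steel = (1/3.03 − 1/3.05)/(4πk) = 0.002164/(4π·50.9) = 3.383×10^-6 K/W
ΣR = 3.383×10^-6 K/W
ΔT = Q·ΣR = 5.48×10^7 × 3.383×10^-6 = 185.4 K
Heat flows inward, so T_out = T_in + ΔT = -161 + 185.4 = 24.4 °C

T_out = 24.4 °C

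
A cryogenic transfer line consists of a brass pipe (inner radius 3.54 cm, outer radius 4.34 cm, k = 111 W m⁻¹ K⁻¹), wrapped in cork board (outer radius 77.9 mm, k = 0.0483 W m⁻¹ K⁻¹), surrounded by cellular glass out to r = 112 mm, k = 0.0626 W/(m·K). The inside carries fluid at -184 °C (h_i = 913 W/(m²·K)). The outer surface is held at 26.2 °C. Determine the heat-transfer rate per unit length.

Q' = 73.6 W/m

Series thermal resistances, inner to outer:
  R'_conv,in = 1/(2πr h) = 1/(2π·0.0354·913) = 0.004924 m·K/W
  R'_brass = ln(0.0434/0.0354)/(2πk) = 0.2037/(2π·111) = 2.921×10^-4 m·K/W
  R'_cork board = ln(0.0779/0.0434)/(2πk) = 0.5850/(2π·0.0483) = 1.928 m·K/W
  R'_cellular glass = ln(0.112/0.0779)/(2πk) = 0.3631/(2π·0.0626) = 0.9231 m·K/W
ΣR = 0.004924 + 2.921×10^-4 + 1.928 + 0.9231 = 2.856 m·K/W
Q' = ΔT/ΣR = (-184 °C − 26.2 °C)/2.856 = -73.6 W/m
(Negative Q' ⇒ heat flows inward; heat gain = 73.6 W/m.)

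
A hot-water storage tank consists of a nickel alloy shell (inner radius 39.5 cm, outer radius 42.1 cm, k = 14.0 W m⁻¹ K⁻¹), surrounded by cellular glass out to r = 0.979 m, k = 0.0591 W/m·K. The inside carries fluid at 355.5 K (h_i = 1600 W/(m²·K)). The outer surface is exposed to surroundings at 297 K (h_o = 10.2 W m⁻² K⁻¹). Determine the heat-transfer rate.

Q = 31.9 W

Resistance network (inner→outer):
  R_conv,in = 1/(4πr²h) = 1/(4π·0.395²·1600) = 3.188×10^-4 K/W
  R_nickel alloy = (1/0.395 − 1/0.421)/(4πk) = 0.1563/(4π·14.0) = 8.887×10^-4 K/W
  R_cellular glass = (1/0.421 − 1/0.979)/(4πk) = 1.354/(4π·0.0591) = 1.823 K/W
  R_conv,out = 1/(4πr²h) = 1/(4π·0.979²·10.2) = 0.008140 K/W
ΣR = 3.188×10^-4 + 8.887×10^-4 + 1.823 + 0.008140 = 1.832 K/W
Q = ΔT/ΣR = (355.5 K − 297 K)/1.832 = 31.9 W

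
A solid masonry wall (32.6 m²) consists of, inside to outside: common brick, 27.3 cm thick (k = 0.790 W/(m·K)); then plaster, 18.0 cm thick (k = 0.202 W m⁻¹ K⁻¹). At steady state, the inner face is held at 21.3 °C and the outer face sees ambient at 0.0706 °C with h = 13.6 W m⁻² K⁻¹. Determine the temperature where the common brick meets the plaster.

T = 15.7 °C

Treat each layer as a resistance in series:
  R_common brick = L/(kA) = 0.273/(0.790·32.6) = 0.01060 K/W
  R_plaster = L/(kA) = 0.180/(0.202·32.6) = 0.02733 K/W
  R_conv,out = 1/(hA) = 1/(13.6·32.6) = 0.002256 K/W
ΣR = 0.01060 + 0.02733 + 0.002256 = 0.04019 K/W
Q = ΔT/ΣR = (21.3 °C − 0.0706 °C)/0.04019 = 528.2 W
From the inner boundary to the common brick/plaster interface, ΣR_partial = 0.01060 K/W.
T_interface = T_in − Q·ΣR_partial = 21.3 °C − (528.2)(0.01060) = 15.7 °C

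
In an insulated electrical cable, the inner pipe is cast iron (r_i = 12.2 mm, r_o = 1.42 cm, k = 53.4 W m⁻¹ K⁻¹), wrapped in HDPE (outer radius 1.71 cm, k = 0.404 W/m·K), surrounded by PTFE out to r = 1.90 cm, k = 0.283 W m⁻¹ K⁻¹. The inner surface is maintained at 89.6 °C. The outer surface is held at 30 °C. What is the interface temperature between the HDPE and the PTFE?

Resistance network (inner→outer):
  R'_cast iron = ln(0.0142/0.0122)/(2πk) = 0.1518/(2π·53.4) = 4.524×10^-4 m·K/W
  R'_HDPE = ln(0.0171/0.0142)/(2πk) = 0.1858/(2π·0.404) = 0.07321 m·K/W
  R'_PTFE = ln(0.0190/0.0171)/(2πk) = 0.1054/(2π·0.283) = 0.05925 m·K/W
ΣR = 4.524×10^-4 + 0.07321 + 0.05925 = 0.1329 m·K/W
Q' = ΔT/ΣR = (89.6 °C − 30 °C)/0.1329 = 448.5 W/m
From the inner boundary to the HDPE/PTFE interface, ΣR_partial = 0.07366 m·K/W.
T_interface = T_in − Q'·ΣR_partial = 89.6 °C − (448.5)(0.07366) = 56.6 °C

T = 56.6 °C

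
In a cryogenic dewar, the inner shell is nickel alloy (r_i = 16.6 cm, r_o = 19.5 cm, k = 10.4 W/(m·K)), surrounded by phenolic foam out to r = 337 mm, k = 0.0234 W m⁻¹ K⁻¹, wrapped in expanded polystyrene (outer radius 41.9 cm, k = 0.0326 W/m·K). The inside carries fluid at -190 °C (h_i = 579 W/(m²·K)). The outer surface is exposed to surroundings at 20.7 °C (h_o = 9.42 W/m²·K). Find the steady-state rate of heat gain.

Series thermal resistances, inner to outer:
  R_conv,in = 1/(4πr²h) = 1/(4π·0.166²·579) = 0.004988 K/W
  R_nickel alloy = (1/0.166 − 1/0.195)/(4πk) = 0.8959/(4π·10.4) = 0.006855 K/W
  R_phenolic foam = (1/0.195 − 1/0.337)/(4πk) = 2.161/(4π·0.0234) = 7.348 K/W
  R_expanded polystyrene = (1/0.337 − 1/0.419)/(4πk) = 0.5807/(4π·0.0326) = 1.418 K/W
  R_conv,out = 1/(4πr²h) = 1/(4π·0.419²·9.42) = 0.04812 K/W
ΣR = 0.004988 + 0.006855 + 7.348 + 1.418 + 0.04812 = 8.826 K/W
Q = ΔT/ΣR = (-190 °C − 20.7 °C)/8.826 = -23.9 W
(Negative Q ⇒ heat flows inward; heat gain = 23.9 W.)

Q = 23.9 W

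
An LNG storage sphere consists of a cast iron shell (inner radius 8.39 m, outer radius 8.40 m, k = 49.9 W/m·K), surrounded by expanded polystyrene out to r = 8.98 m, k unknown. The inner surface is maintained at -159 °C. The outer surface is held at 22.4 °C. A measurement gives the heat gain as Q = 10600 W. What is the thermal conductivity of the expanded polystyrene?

ΣR = ΔT/Q = |-159 − 22.4|/10600 = 0.01711 K/W
Known resistances:
  R_cast iron = (1/8.39 − 1/8.40)/(4πk) = 1.419×10^-4/(4π·49.9) = 2.263×10^-7 K/W
R_expanded polystyrene = ΣR − ΣR_known = 0.01711 − 2.263×10^-7 = 0.01711 K/W
(1/r₁−1/r₂)/(4πk) = 0.01711 ⇒ k = 0.007689/(4π·0.01711) = 0.0358 W/m·K

k = 0.0358 W/m·K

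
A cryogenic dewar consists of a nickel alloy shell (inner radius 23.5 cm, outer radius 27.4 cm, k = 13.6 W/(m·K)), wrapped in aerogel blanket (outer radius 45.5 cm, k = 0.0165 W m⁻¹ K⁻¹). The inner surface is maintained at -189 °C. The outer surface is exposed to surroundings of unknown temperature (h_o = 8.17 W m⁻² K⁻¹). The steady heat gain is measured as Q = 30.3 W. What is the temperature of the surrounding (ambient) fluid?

Sum the resistances:
  R_nickel alloy = (1/0.235 − 1/0.274)/(4πk) = 0.6057/(4π·13.6) = 0.003544 K/W
  R_aerogel blanket = (1/0.274 − 1/0.455)/(4πk) = 1.452/(4π·0.0165) = 7.002 K/W
  R_conv,out = 1/(4πr²h) = 1/(4π·0.455²·8.17) = 0.04705 K/W
ΣR = 7.053 K/W
ΔT = Q·ΣR = 30.3 × 7.053 = 213.7 K
Heat flows inward, so T_out = T_in + ΔT = -189 + 213.7 = 24.7 °C

T_out = 24.7 °C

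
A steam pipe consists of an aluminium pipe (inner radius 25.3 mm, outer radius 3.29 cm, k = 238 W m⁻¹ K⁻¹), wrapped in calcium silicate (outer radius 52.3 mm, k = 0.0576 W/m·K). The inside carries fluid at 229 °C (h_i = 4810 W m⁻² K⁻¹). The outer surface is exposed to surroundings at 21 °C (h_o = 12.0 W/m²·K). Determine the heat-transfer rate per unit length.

Q' = 135 W/m

Series thermal resistances, inner to outer:
  R'_conv,in = 1/(2πr h) = 1/(2π·0.0253·4810) = 0.001308 m·K/W
  R'_aluminium = ln(0.0329/0.0253)/(2πk) = 0.2627/(2π·238) = 1.757×10^-4 m·K/W
  R'_calcium silicate = ln(0.0523/0.0329)/(2πk) = 0.4635/(2π·0.0576) = 1.281 m·K/W
  R'_conv,out = 1/(2πr h) = 1/(2π·0.0523·12.0) = 0.2536 m·K/W
ΣR = 0.001308 + 1.757×10^-4 + 1.281 + 0.2536 = 1.536 m·K/W
Q' = ΔT/ΣR = (229 °C − 21 °C)/1.536 = 135 W/m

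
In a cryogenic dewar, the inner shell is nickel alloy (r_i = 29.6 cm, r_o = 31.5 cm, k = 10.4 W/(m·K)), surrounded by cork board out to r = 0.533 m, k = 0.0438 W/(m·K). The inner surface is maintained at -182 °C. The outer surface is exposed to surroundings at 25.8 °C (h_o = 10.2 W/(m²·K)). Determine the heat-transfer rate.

Q = 87.0 W

Series thermal resistances, inner to outer:
  R_nickel alloy = (1/0.296 − 1/0.315)/(4πk) = 0.2038/(4π·10.4) = 0.001559 K/W
  R_cork board = (1/0.315 − 1/0.533)/(4πk) = 1.298/(4π·0.0438) = 2.359 K/W
  R_conv,out = 1/(4πr²h) = 1/(4π·0.533²·10.2) = 0.02746 K/W
ΣR = 0.001559 + 2.359 + 0.02746 = 2.388 K/W
Q = ΔT/ΣR = (-182 °C − 25.8 °C)/2.388 = -87.0 W
(Negative Q ⇒ heat flows inward; heat gain = 87.0 W.)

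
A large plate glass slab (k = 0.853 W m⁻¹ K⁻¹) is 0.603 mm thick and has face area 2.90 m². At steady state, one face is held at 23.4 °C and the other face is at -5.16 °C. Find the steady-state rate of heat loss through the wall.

Q = 1.17×10^5 W

Q = kA·ΔT/L = 0.853 × 2.90 × |23.4 °C − -5.16 °C| / 6.03×10^-4 = 1.17×10^5 W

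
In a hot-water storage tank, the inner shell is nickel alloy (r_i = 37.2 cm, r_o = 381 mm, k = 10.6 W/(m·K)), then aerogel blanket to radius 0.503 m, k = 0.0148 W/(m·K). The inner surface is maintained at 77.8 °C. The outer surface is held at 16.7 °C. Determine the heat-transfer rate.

Q = 17.8 W

Treat each layer as a resistance in series:
  R_nickel alloy = (1/0.372 − 1/0.381)/(4πk) = 0.06350/(4π·10.6) = 4.767×10^-4 K/W
  R_aerogel blanket = (1/0.381 − 1/0.503)/(4πk) = 0.6366/(4π·0.0148) = 3.423 K/W
ΣR = 4.767×10^-4 + 3.423 = 3.423 K/W
Q = ΔT/ΣR = (77.8 °C − 16.7 °C)/3.423 = 17.8 W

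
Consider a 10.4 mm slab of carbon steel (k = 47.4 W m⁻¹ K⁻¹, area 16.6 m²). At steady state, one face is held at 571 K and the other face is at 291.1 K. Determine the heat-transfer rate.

Q = kA·ΔT/L = 47.4 × 16.6 × |571 K − 291.1 K| / 0.0104 = 2.12×10^7 W

Q = 21200 kW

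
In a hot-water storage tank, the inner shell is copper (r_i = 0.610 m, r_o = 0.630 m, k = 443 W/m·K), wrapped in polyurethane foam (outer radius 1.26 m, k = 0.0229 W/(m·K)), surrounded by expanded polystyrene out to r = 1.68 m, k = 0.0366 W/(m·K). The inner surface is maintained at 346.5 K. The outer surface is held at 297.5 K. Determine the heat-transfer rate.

Resistance network (inner→outer):
  R_copper = (1/0.610 − 1/0.630)/(4πk) = 0.05204/(4π·443) = 9.349×10^-6 K/W
  R_polyurethane foam = (1/0.630 − 1/1.26)/(4πk) = 0.7937/(4π·0.0229) = 2.758 K/W
  R_expanded polystyrene = (1/1.26 − 1/1.68)/(4πk) = 0.1984/(4π·0.0366) = 0.4314 K/W
ΣR = 9.349×10^-6 + 2.758 + 0.4314 = 3.189 K/W
Q = ΔT/ΣR = (346.5 K − 297.5 K)/3.189 = 15.4 W

Q = 15.4 W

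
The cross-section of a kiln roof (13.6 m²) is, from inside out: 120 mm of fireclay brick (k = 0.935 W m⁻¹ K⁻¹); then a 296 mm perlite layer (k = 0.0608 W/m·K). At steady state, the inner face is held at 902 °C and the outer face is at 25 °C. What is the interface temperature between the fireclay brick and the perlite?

T = 879 °C

Treat each layer as a resistance in series:
  R_fireclay brick = L/(kA) = 0.120/(0.935·13.6) = 0.009437 K/W
  R_perlite = L/(kA) = 0.296/(0.0608·13.6) = 0.3580 K/W
ΣR = 0.009437 + 0.3580 = 0.3674 K/W
Q = ΔT/ΣR = (902 °C − 25 °C)/0.3674 = 2387 W
From the inner boundary to the fireclay brick/perlite interface, ΣR_partial = 0.009437 K/W.
T_interface = T_in − Q·ΣR_partial = 902 °C − (2387)(0.009437) = 879 °C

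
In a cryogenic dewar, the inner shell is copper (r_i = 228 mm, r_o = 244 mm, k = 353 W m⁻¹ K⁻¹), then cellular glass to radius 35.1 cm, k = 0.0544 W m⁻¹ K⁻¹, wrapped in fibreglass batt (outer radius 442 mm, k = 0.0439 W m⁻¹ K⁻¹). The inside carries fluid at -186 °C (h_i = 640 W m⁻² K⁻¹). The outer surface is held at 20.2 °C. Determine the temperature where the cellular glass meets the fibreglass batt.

T = -55.6 °C

Resistance network (inner→outer):
  R_conv,in = 1/(4πr²h) = 1/(4π·0.228²·640) = 0.002392 K/W
  R_copper = (1/0.228 − 1/0.244)/(4πk) = 0.2876/(4π·353) = 6.484×10^-5 K/W
  R_cellular glass = (1/0.244 − 1/0.351)/(4πk) = 1.249/(4π·0.0544) = 1.828 K/W
  R_fibreglass batt = (1/0.351 − 1/0.442)/(4πk) = 0.5866/(4π·0.0439) = 1.063 K/W
ΣR = 0.002392 + 6.484×10^-5 + 1.828 + 1.063 = 2.893 K/W
Q = ΔT/ΣR = (-186 °C − 20.2 °C)/2.893 = -71.28 W
From the inner boundary to the cellular glass/fibreglass batt interface, ΣR_partial = 1.830 K/W.
T_interface = T_in − Q·ΣR_partial = -186 °C − (-71.28)(1.830) = -55.6 °C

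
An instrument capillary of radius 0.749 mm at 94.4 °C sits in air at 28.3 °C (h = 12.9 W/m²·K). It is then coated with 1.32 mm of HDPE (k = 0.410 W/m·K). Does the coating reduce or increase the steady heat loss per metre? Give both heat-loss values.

increases: 4.01 → 10.4 W/m

Critical radius for a cylinder: r_cr = k/h = 0.0318 m = 3.18 cm.
Outer radius after coating: r₂ = 7.49×10^-4 + 0.00132 = 0.002069 m.
Since r₁ < r_cr and r₂ ≤ r_cr, the coating moves toward the maximum at r_cr — heat loss rises.
Bare: R = 1/(2πr₁h) = 16.47 m·K/W; Q = 66.1/16.47 = 4.01 W/m.
Coated: R = R_cond + R_conv = 6.357 m·K/W; Q = 66.1/6.357 = 10.4 W/m.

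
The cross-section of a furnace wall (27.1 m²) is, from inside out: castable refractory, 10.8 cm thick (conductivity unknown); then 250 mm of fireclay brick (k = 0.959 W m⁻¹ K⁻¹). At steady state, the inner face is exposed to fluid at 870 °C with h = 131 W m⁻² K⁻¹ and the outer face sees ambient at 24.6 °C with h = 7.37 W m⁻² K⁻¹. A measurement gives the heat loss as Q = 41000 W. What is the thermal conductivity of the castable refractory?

k = 0.698 W/m·K

ΣR = ΔT/Q = |870 − 24.6|/41000 = 0.02062 K/W
Known resistances:
  R_conv,in = 1/(hA) = 1/(131·27.1) = 2.817×10^-4 K/W
  R_fireclay brick = L/(kA) = 0.250/(0.959·27.1) = 0.009619 K/W
  R_conv,out = 1/(hA) = 1/(7.37·27.1) = 0.005007 K/W
R_castable refractory = ΣR − ΣR_known = 0.02062 − 0.01491 = 0.005710 K/W
L/(kA) = 0.005710 ⇒ k = 0.108/(0.005710·27.1) = 0.698 W/m·K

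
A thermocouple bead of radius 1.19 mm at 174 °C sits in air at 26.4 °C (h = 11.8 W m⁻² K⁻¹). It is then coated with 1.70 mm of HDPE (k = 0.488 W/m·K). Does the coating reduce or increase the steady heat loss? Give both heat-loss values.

Critical radius for a sphere: r_cr = 2k/h = 0.0827 m = 8.27 cm.
Outer radius after coating: r₂ = 0.00119 + 0.00170 = 0.00289 m.
Since r₁ < r_cr and r₂ ≤ r_cr, the coating moves toward the maximum at r_cr — heat loss rises.
Bare: R = 1/(4πr₁²h) = 4762 K/W; Q = 147.6/4762 = 0.0310 W.
Coated: R = R_cond + R_conv = 888.1 K/W; Q = 147.6/888.1 = 0.166 W.

increases: 0.0310 → 0.166 W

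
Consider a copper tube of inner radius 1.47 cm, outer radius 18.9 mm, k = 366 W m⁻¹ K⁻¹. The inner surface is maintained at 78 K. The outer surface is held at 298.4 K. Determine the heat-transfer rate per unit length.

Q' = 2020 kW/m

Q' = 2πk·ΔT/ln(r₂/r₁) = 2π × 366 × 220.4 / ln(0.0189/0.0147) = 2.02×10^6 W/m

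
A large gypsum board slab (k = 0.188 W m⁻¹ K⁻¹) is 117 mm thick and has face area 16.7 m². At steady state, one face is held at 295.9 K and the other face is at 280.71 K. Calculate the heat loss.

Q = kA·ΔT/L = 0.188 × 16.7 × |295.9 K − 280.71 K| / 0.117 = 408 W

Q = 408 W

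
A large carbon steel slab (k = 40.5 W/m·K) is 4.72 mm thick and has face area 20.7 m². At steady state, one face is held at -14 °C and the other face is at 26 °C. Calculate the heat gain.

Q = kA·ΔT/L = 40.5 × 20.7 × |-14 °C − 26 °C| / 0.00472 = 7.10×10^6 W

Q = 7100 kW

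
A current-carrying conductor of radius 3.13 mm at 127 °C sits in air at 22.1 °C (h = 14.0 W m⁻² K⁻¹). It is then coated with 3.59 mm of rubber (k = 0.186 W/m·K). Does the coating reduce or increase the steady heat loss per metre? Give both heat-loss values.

Critical radius for a cylinder: r_cr = k/h = 0.0133 m = 1.33 cm.
Outer radius after coating: r₂ = 0.00313 + 0.00359 = 0.00672 m.
Since r₁ < r_cr and r₂ ≤ r_cr, the coating moves toward the maximum at r_cr — heat loss rises.
Bare: R = 1/(2πr₁h) = 3.632 m·K/W; Q = 104.9/3.632 = 28.9 W/m.
Coated: R = R_cond + R_conv = 2.345 m·K/W; Q = 104.9/2.345 = 44.7 W/m.

increases: 28.9 → 44.7 W/m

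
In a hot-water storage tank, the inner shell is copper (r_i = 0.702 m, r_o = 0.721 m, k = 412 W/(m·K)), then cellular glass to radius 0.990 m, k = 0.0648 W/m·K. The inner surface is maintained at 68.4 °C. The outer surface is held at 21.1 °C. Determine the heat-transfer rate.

Series thermal resistances, inner to outer:
  R_copper = (1/0.702 − 1/0.721)/(4πk) = 0.03754/(4π·412) = 7.251×10^-6 K/W
  R_cellular glass = (1/0.721 − 1/0.990)/(4πk) = 0.3769/(4π·0.0648) = 0.4628 K/W
ΣR = 7.251×10^-6 + 0.4628 = 0.4628 K/W
Q = ΔT/ΣR = (68.4 °C − 21.1 °C)/0.4628 = 102 W

Q = 102 W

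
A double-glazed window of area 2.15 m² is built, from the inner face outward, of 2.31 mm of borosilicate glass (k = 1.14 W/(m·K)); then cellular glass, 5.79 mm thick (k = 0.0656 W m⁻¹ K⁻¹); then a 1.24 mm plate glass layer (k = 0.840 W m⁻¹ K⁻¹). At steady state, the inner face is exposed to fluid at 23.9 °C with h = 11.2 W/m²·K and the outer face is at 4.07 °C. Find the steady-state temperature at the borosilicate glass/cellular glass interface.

Resistance network (inner→outer):
  R_conv,in = 1/(hA) = 1/(11.2·2.15) = 0.04153 K/W
  R_borosilicate glass = L/(kA) = 0.00231/(1.14·2.15) = 9.425×10^-4 K/W
  R_cellular glass = L/(kA) = 0.00579/(0.0656·2.15) = 0.04105 K/W
  R_plate glass = L/(kA) = 0.00124/(0.840·2.15) = 6.866×10^-4 K/W
ΣR = 0.04153 + 9.425×10^-4 + 0.04105 + 6.866×10^-4 = 0.08421 K/W
Q = ΔT/ΣR = (23.9 °C − 4.07 °C)/0.08421 = 235.5 W
From the inner boundary to the borosilicate glass/cellular glass interface, ΣR_partial = 0.04247 K/W.
T_interface = T_in − Q·ΣR_partial = 23.9 °C − (235.5)(0.04247) = 13.9 °C

T = 13.9 °C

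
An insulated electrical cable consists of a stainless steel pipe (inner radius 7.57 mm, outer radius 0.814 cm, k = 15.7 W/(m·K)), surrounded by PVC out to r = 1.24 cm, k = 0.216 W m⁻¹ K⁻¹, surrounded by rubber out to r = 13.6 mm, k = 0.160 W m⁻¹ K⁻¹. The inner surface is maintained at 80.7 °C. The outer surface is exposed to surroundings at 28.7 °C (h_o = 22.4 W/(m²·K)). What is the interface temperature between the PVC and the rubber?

T = 63.2 °C

Series thermal resistances, inner to outer:
  R'_stainless steel = ln(0.00814/0.00757)/(2πk) = 0.07260/(2π·15.7) = 7.359×10^-4 m·K/W
  R'_PVC = ln(0.0124/0.00814)/(2πk) = 0.4209/(2π·0.216) = 0.3101 m·K/W
  R'_rubber = ln(0.0136/0.0124)/(2πk) = 0.09237/(2π·0.160) = 0.09189 m·K/W
  R'_conv,out = 1/(2πr h) = 1/(2π·0.0136·22.4) = 0.5224 m·K/W
ΣR = 7.359×10^-4 + 0.3101 + 0.09189 + 0.5224 = 0.9251 m·K/W
Q' = ΔT/ΣR = (80.7 °C − 28.7 °C)/0.9251 = 56.21 W/m
From the inner boundary to the PVC/rubber interface, ΣR_partial = 0.3108 m·K/W.
T_interface = T_in − Q'·ΣR_partial = 80.7 °C − (56.21)(0.3108) = 63.2 °C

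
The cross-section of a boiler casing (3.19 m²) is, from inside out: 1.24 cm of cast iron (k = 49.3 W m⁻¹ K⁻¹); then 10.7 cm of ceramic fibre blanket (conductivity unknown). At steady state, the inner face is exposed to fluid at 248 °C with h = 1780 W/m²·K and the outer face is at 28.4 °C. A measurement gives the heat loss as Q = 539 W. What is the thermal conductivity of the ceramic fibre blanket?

k = 0.0824 W/m·K

ΣR = ΔT/Q = |248 − 28.4|/539 = 0.4074 K/W
Known resistances:
  R_conv,in = 1/(hA) = 1/(1780·3.19) = 1.761×10^-4 K/W
  R_cast iron = L/(kA) = 0.0124/(49.3·3.19) = 7.885×10^-5 K/W
R_ceramic fibre blanket = ΣR − ΣR_known = 0.4074 − 2.549×10^-4 = 0.4071 K/W
L/(kA) = 0.4071 ⇒ k = 0.107/(0.4071·3.19) = 0.0824 W/m·K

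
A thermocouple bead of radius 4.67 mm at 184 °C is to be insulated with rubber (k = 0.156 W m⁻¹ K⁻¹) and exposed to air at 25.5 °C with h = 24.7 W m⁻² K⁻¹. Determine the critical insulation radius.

For a sphere, r_cr = 2k_ins/h = 2·0.156/24.7 = 0.0126 m = 1.26 cm

r_cr = 1.26 cm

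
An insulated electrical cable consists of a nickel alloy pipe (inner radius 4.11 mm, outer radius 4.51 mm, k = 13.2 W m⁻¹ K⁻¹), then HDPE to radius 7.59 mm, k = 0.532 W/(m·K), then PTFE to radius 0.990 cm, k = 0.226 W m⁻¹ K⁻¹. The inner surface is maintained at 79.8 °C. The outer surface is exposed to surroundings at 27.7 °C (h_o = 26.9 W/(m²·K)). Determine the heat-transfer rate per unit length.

Treat each layer as a resistance in series:
  R'_nickel alloy = ln(0.00451/0.00411)/(2πk) = 0.09287/(2π·13.2) = 0.001120 m·K/W
  R'_HDPE = ln(0.00759/0.00451)/(2πk) = 0.5205/(2π·0.532) = 0.1557 m·K/W
  R'_PTFE = ln(0.00990/0.00759)/(2πk) = 0.2657/(2π·0.226) = 0.1871 m·K/W
  R'_conv,out = 1/(2πr h) = 1/(2π·0.00990·26.9) = 0.5976 m·K/W
ΣR = 0.001120 + 0.1557 + 0.1871 + 0.5976 = 0.9415 m·K/W
Q' = ΔT/ΣR = (79.8 °C − 27.7 °C)/0.9415 = 55.3 W/m

Q' = 55.3 W/m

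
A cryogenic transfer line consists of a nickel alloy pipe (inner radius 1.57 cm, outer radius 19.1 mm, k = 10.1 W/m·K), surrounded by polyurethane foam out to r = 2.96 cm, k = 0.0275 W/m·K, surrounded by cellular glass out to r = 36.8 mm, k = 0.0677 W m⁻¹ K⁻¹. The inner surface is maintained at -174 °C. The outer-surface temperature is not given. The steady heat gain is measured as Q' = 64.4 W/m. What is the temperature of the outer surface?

T_out = 22.4 °C

Series resistances:
  R'_nickel alloy = ln(0.0191/0.0157)/(2πk) = 0.1960/(2π·10.1) = 0.003089 m·K/W
  R'_polyurethane foam = ln(0.0296/0.0191)/(2πk) = 0.4381/(2π·0.0275) = 2.535 m·K/W
  R'_cellular glass = ln(0.0368/0.0296)/(2πk) = 0.2177/(2π·0.0677) = 0.5118 m·K/W
ΣR = 3.050 m·K/W
ΔT = Q'·ΣR = 64.4 × 3.050 = 196.4 K
Heat flows inward, so T_out = T_in + ΔT = -174 + 196.4 = 22.4 °C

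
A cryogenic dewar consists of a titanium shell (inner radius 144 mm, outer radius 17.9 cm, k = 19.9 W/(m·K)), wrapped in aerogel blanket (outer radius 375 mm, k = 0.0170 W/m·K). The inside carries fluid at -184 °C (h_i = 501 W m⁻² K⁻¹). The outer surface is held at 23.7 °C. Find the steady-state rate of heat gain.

Series thermal resistances, inner to outer:
  R_conv,in = 1/(4πr²h) = 1/(4π·0.144²·501) = 0.007660 K/W
  R_titanium = (1/0.144 − 1/0.179)/(4πk) = 1.358/(4π·19.9) = 0.005430 K/W
  R_aerogel blanket = (1/0.179 − 1/0.375)/(4πk) = 2.920/(4π·0.0170) = 13.67 K/W
ΣR = 0.007660 + 0.005430 + 13.67 = 13.68 K/W
Q = ΔT/ΣR = (-184 °C − 23.7 °C)/13.68 = -15.2 W
(Negative Q ⇒ heat flows inward; heat gain = 15.2 W.)

Q = 15.2 W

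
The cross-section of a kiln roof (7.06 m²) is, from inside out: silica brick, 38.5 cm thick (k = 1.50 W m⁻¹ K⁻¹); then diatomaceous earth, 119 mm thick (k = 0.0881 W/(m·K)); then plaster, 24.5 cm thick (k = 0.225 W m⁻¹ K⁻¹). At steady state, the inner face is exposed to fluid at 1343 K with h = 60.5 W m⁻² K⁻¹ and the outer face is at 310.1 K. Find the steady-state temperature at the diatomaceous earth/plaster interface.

T = 725 K

Series thermal resistances, inner to outer:
  R_conv,in = 1/(hA) = 1/(60.5·7.06) = 0.002341 K/W
  R_silica brick = L/(kA) = 0.385/(1.50·7.06) = 0.03636 K/W
  R_diatomaceous earth = L/(kA) = 0.119/(0.0881·7.06) = 0.1913 K/W
  R_plaster = L/(kA) = 0.245/(0.225·7.06) = 0.1542 K/W
ΣR = 0.002341 + 0.03636 + 0.1913 + 0.1542 = 0.3842 K/W
Q = ΔT/ΣR = (1343 K − 310.1 K)/0.3842 = 2688 W
From the inner boundary to the diatomaceous earth/plaster interface, ΣR_partial = 0.2300 K/W.
T_interface = T_in − Q·ΣR_partial = 1343 K − (2688)(0.2300) = 725 K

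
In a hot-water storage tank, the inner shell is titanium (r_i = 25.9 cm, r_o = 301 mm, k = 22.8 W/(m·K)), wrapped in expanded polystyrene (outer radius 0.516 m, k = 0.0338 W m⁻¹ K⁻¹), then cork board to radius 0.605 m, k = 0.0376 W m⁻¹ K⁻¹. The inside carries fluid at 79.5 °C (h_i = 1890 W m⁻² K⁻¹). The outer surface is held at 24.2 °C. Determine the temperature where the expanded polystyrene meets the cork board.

Treat each layer as a resistance in series:
  R_conv,in = 1/(4πr²h) = 1/(4π·0.259²·1890) = 6.277×10^-4 K/W
  R_titanium = (1/0.259 − 1/0.301)/(4πk) = 0.5387/(4π·22.8) = 0.001880 K/W
  R_expanded polystyrene = (1/0.301 − 1/0.516)/(4πk) = 1.384/(4π·0.0338) = 3.259 K/W
  R_cork board = (1/0.516 − 1/0.605)/(4πk) = 0.2851/(4π·0.0376) = 0.6034 K/W
ΣR = 6.277×10^-4 + 0.001880 + 3.259 + 0.6034 = 3.865 K/W
Q = ΔT/ΣR = (79.5 °C − 24.2 °C)/3.865 = 14.31 W
From the inner boundary to the expanded polystyrene/cork board interface, ΣR_partial = 3.262 K/W.
T_interface = T_in − Q·ΣR_partial = 79.5 °C − (14.31)(3.262) = 32.8 °C

T = 32.8 °C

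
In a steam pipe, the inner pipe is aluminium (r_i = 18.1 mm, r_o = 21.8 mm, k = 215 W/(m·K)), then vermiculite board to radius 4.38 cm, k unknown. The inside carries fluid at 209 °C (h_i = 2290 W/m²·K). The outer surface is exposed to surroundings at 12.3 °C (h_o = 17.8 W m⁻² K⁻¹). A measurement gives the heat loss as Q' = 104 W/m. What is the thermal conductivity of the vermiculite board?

ΣR = ΔT/Q' = |209 − 12.3|/104 = 1.891 m·K/W
Known resistances:
  R'_conv,in = 1/(2πr h) = 1/(2π·0.0181·2290) = 0.003840 m·K/W
  R'_aluminium = ln(0.0218/0.0181)/(2πk) = 0.1860/(2π·215) = 1.377×10^-4 m·K/W
  R'_conv,out = 1/(2πr h) = 1/(2π·0.0438·17.8) = 0.2041 m·K/W
R_vermiculite board = ΣR − ΣR_known = 1.891 − 0.2081 = 1.683 m·K/W
ln(r₂/r₁)/(2πk) = 1.683 ⇒ k = 0.6977/(2π·1.683) = 0.0660 W/m·K

k = 0.0660 W/m·K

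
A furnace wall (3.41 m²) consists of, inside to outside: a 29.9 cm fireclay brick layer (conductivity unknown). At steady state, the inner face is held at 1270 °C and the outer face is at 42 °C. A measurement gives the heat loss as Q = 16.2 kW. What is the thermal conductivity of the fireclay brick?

ΣR = ΔT/Q = |1270 − 42|/16200 = 0.07580 K/W
L/(kA) = 0.07580 ⇒ k = 0.299/(0.07580·3.41) = 1.16 W/m·K

k = 1.16 W/m·K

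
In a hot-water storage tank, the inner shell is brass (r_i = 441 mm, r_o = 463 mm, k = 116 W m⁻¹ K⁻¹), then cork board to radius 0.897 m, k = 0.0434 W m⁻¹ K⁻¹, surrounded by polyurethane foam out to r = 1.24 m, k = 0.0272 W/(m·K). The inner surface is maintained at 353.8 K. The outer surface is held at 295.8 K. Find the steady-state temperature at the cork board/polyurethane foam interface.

T = 314.4 K

Treat each layer as a resistance in series:
  R_brass = (1/0.441 − 1/0.463)/(4πk) = 0.1077/(4π·116) = 7.392×10^-5 K/W
  R_cork board = (1/0.463 − 1/0.897)/(4πk) = 1.045/(4π·0.0434) = 1.916 K/W
  R_polyurethane foam = (1/0.897 − 1/1.24)/(4πk) = 0.3084/(4π·0.0272) = 0.9022 K/W
ΣR = 7.392×10^-5 + 1.916 + 0.9022 = 2.818 K/W
Q = ΔT/ΣR = (353.8 K − 295.8 K)/2.818 = 20.58 W
From the inner boundary to the cork board/polyurethane foam interface, ΣR_partial = 1.916 K/W.
T_interface = T_in − Q·ΣR_partial = 353.8 K − (20.58)(1.916) = 314.4 K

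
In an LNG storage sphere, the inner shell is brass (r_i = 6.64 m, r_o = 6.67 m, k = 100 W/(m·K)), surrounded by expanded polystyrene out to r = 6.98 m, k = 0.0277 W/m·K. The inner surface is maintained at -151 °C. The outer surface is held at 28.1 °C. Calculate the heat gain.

Treat each layer as a resistance in series:
  R_brass = (1/6.64 − 1/6.67)/(4πk) = 6.774×10^-4/(4π·100) = 5.390×10^-7 K/W
  R_expanded polystyrene = (1/6.67 − 1/6.98)/(4πk) = 0.006659/(4π·0.0277) = 0.01913 K/W
ΣR = 5.390×10^-7 + 0.01913 = 0.01913 K/W
Q = ΔT/ΣR = (-151 °C − 28.1 °C)/0.01913 = -9360 W
(Negative Q ⇒ heat flows inward; heat gain = 9360 W.)

Q = 9.36 kW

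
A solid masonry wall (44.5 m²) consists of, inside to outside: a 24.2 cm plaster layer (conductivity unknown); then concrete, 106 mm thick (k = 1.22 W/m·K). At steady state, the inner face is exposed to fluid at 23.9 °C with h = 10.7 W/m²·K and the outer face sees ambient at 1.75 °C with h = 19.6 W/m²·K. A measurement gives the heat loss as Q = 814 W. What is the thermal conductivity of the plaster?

ΣR = ΔT/Q = |23.9 − 1.75|/814 = 0.02721 K/W
Known resistances:
  R_conv,in = 1/(hA) = 1/(10.7·44.5) = 0.002100 K/W
  R_concrete = L/(kA) = 0.106/(1.22·44.5) = 0.001952 K/W
  R_conv,out = 1/(hA) = 1/(19.6·44.5) = 0.001147 K/W
R_plaster = ΣR − ΣR_known = 0.02721 − 0.005199 = 0.02201 K/W
L/(kA) = 0.02201 ⇒ k = 0.242/(0.02201·44.5) = 0.247 W/m·K

k = 0.247 W/m·K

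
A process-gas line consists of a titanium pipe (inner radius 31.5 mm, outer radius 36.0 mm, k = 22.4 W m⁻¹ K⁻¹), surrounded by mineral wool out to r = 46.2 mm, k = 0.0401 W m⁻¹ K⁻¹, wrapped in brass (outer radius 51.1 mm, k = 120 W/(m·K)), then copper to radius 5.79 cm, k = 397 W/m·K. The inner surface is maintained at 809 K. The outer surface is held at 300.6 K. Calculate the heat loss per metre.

Series thermal resistances, inner to outer:
  R'_titanium = ln(0.0360/0.0315)/(2πk) = 0.1335/(2π·22.4) = 9.488×10^-4 m·K/W
  R'_mineral wool = ln(0.0462/0.0360)/(2πk) = 0.2495/(2π·0.0401) = 0.9901 m·K/W
  R'_brass = ln(0.0511/0.0462)/(2πk) = 0.1008/(2π·120) = 1.337×10^-4 m·K/W
  R'_copper = ln(0.0579/0.0511)/(2πk) = 0.1249/(2π·397) = 5.008×10^-5 m·K/W
ΣR = 9.488×10^-4 + 0.9901 + 1.337×10^-4 + 5.008×10^-5 = 0.9912 m·K/W
Q' = ΔT/ΣR = (809 K − 300.6 K)/0.9912 = 513 W/m

Q' = 513 W/m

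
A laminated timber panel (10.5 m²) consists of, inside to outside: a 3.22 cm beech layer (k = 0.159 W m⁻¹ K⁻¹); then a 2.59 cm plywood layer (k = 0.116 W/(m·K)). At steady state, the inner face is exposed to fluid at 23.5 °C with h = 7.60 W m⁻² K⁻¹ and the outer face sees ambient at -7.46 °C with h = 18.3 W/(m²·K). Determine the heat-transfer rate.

Series thermal resistances, inner to outer:
  R_conv,in = 1/(hA) = 1/(7.60·10.5) = 0.01253 K/W
  R_beech = L/(kA) = 0.0322/(0.159·10.5) = 0.01929 K/W
  R_plywood = L/(kA) = 0.0259/(0.116·10.5) = 0.02126 K/W
  R_conv,out = 1/(hA) = 1/(18.3·10.5) = 0.005204 K/W
ΣR = 0.01253 + 0.01929 + 0.02126 + 0.005204 = 0.05828 K/W
Q = ΔT/ΣR = (23.5 °C − -7.46 °C)/0.05828 = 531 W

Q = 531 W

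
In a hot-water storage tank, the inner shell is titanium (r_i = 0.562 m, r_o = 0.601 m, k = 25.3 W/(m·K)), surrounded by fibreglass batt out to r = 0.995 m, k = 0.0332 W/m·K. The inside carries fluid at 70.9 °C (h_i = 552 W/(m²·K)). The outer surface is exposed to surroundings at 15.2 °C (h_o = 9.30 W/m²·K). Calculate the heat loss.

Q = 35.1 W

Series thermal resistances, inner to outer:
  R_conv,in = 1/(4πr²h) = 1/(4π·0.562²·552) = 4.564×10^-4 K/W
  R_titanium = (1/0.562 − 1/0.601)/(4πk) = 0.1155/(4π·25.3) = 3.632×10^-4 K/W
  R_fibreglass batt = (1/0.601 − 1/0.995)/(4πk) = 0.6589/(4π·0.0332) = 1.579 K/W
  R_conv,out = 1/(4πr²h) = 1/(4π·0.995²·9.30) = 0.008643 K/W
ΣR = 4.564×10^-4 + 3.632×10^-4 + 1.579 + 0.008643 = 1.588 K/W
Q = ΔT/ΣR = (70.9 °C − 15.2 °C)/1.588 = 35.1 W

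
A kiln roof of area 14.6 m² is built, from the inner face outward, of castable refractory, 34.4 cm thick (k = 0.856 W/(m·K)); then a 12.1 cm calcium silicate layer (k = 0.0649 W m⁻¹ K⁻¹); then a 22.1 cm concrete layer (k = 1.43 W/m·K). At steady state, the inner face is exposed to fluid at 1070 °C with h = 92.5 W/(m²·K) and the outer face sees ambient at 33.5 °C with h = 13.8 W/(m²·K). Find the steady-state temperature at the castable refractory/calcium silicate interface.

Resistance network (inner→outer):
  R_conv,in = 1/(hA) = 1/(92.5·14.6) = 7.405×10^-4 K/W
  R_castable refractory = L/(kA) = 0.344/(0.856·14.6) = 0.02753 K/W
  R_calcium silicate = L/(kA) = 0.121/(0.0649·14.6) = 0.1277 K/W
  R_concrete = L/(kA) = 0.221/(1.43·14.6) = 0.01059 K/W
  R_conv,out = 1/(hA) = 1/(13.8·14.6) = 0.004963 K/W
ΣR = 7.405×10^-4 + 0.02753 + 0.1277 + 0.01059 + 0.004963 = 0.1715 K/W
Q = ΔT/ΣR = (1070 °C − 33.5 °C)/0.1715 = 6044 W
From the inner boundary to the castable refractory/calcium silicate interface, ΣR_partial = 0.02827 K/W.
T_interface = T_in − Q·ΣR_partial = 1070 °C − (6044)(0.02827) = 899 °C

T = 899 °C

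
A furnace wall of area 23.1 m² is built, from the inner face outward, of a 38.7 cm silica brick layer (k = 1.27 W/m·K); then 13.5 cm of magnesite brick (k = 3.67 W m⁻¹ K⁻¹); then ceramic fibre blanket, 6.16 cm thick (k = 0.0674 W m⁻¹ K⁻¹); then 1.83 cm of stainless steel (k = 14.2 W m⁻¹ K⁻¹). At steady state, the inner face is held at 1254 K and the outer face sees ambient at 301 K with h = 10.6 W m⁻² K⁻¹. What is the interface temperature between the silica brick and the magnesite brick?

Treat each layer as a resistance in series:
  R_silica brick = L/(kA) = 0.387/(1.27·23.1) = 0.01319 K/W
  R_magnesite brick = L/(kA) = 0.135/(3.67·23.1) = 0.001592 K/W
  R_ceramic fibre blanket = L/(kA) = 0.0616/(0.0674·23.1) = 0.03956 K/W
  R_stainless steel = L/(kA) = 0.0183/(14.2·23.1) = 5.579×10^-5 K/W
  R_conv,out = 1/(hA) = 1/(10.6·23.1) = 0.004084 K/W
ΣR = 0.01319 + 0.001592 + 0.03956 + 5.579×10^-5 + 0.004084 = 0.05848 K/W
Q = ΔT/ΣR = (1254 K − 301 K)/0.05848 = 16300 W
From the inner boundary to the silica brick/magnesite brick interface, ΣR_partial = 0.01319 K/W.
T_interface = T_in − Q·ΣR_partial = 1254 K − (16300)(0.01319) = 1039 K

T = 1039 K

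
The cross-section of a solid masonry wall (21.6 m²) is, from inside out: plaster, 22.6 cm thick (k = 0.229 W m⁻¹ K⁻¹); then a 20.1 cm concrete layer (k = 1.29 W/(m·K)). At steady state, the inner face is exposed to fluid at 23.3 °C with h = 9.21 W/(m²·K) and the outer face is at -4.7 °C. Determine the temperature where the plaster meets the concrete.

T = -1.21 °C

Resistance network (inner→outer):
  R_conv,in = 1/(hA) = 1/(9.21·21.6) = 0.005027 K/W
  R_plaster = L/(kA) = 0.226/(0.229·21.6) = 0.04569 K/W
  R_concrete = L/(kA) = 0.201/(1.29·21.6) = 0.007214 K/W
ΣR = 0.005027 + 0.04569 + 0.007214 = 0.05793 K/W
Q = ΔT/ΣR = (23.3 °C − -4.7 °C)/0.05793 = 483.3 W
From the inner boundary to the plaster/concrete interface, ΣR_partial = 0.05072 K/W.
T_interface = T_in − Q·ΣR_partial = 23.3 °C − (483.3)(0.05072) = -1.21 °C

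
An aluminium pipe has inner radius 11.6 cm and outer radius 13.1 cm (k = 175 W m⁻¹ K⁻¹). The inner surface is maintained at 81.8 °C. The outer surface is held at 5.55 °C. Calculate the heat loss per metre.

Q' = 6.89×10^5 W/m

Q' = 2πk·ΔT/ln(r₂/r₁) = 2π × 175 × 76.25 / ln(0.131/0.116) = 6.89×10^5 W/m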